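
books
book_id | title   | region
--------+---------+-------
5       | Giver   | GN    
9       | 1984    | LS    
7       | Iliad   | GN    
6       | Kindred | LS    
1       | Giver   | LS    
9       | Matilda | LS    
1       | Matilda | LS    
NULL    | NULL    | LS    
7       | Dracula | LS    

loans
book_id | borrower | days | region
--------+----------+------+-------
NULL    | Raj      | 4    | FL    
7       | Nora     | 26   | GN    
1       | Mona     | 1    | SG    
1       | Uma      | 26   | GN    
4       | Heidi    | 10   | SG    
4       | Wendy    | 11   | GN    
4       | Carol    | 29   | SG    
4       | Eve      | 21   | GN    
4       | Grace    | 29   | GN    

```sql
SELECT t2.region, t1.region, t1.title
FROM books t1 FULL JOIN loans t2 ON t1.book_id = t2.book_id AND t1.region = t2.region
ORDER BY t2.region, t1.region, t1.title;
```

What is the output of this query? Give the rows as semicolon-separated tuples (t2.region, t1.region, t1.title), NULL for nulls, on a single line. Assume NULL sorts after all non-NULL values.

(FL, NULL, NULL); (GN, GN, Iliad); (GN, NULL, NULL); (GN, NULL, NULL); (GN, NULL, NULL); (GN, NULL, NULL); (SG, NULL, NULL); (SG, NULL, NULL); (SG, NULL, NULL); (NULL, GN, Giver); (NULL, LS, 1984); (NULL, LS, Dracula); (NULL, LS, Giver); (NULL, LS, Kindred); (NULL, LS, Matilda); (NULL, LS, Matilda); (NULL, LS, NULL)

FULL OUTER JOIN keeps every row from both sides; unmatched rows get NULL for the other side's columns.
Matching on t1.book_id = t2.book_id AND t1.region = t2.region. A NULL in a compared column never satisfies the condition.
- t1 (book_id=5, region=GN) has no partner → padded with NULL.
- t1 (book_id=9, region=LS) has no partner → padded with NULL.
- t1 (book_id=7, region=GN) pairs with 1 row(s) of t2.
- t1 (book_id=6, region=LS) has no partner → padded with NULL.
- t1 (book_id=1, region=LS) has no partner → padded with NULL.
- t1 (book_id=9, region=LS) has no partner → padded with NULL.
- t1 (book_id=1, region=LS) has no partner → padded with NULL.
- t1 (book_id=NULL, region=LS) has no partner → padded with NULL.
- t1 (book_id=7, region=LS) has no partner → padded with NULL.
- 8 t2 row(s) had no t1 match → kept, t1 columns NULL.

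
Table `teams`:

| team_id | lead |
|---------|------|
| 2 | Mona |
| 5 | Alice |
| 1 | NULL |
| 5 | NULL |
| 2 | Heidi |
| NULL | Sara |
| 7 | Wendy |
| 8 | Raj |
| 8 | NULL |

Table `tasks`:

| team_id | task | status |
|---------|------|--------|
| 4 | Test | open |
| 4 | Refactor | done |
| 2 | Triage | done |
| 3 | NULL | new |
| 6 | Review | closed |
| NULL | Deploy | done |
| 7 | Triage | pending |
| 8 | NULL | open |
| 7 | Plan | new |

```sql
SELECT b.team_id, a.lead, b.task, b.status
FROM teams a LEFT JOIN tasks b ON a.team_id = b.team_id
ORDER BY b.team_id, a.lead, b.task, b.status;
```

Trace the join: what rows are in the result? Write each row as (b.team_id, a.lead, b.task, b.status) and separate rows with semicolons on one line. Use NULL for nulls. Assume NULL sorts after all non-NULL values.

(2, Heidi, Triage, done); (2, Mona, Triage, done); (7, Wendy, Plan, new); (7, Wendy, Triage, pending); (8, Raj, NULL, open); (8, NULL, NULL, open); (NULL, Alice, NULL, NULL); (NULL, Sara, NULL, NULL); (NULL, NULL, NULL, NULL); (NULL, NULL, NULL, NULL)

LEFT JOIN keeps every row from `teams`; unmatched rows get NULL for `tasks`'s columns.
Matching on a.team_id = b.team_id. A NULL in a compared column never satisfies the condition.
- a[0] team_id=2 → 1 match(es) in b → 1 row(s).
- a[1] team_id=5 → no match; kept with NULLs on the b side.
- a[2] team_id=1 → no match; kept with NULLs on the b side.
- a[3] team_id=5 → no match; kept with NULLs on the b side.
- a[4] team_id=2 → 1 match(es) in b → 1 row(s).
- a[5] team_id=NULL → no match; kept with NULLs on the b side.
- a[6] team_id=7 → 2 match(es) in b → 2 row(s).
- a[7] team_id=8 → 1 match(es) in b → 1 row(s).
- a[8] team_id=8 → 1 match(es) in b → 1 row(s).
After projecting and ordering:
b.team_id | a.lead | b.task | b.status
2 | Heidi | Triage | done
2 | Mona | Triage | done
7 | Wendy | Plan | new
7 | Wendy | Triage | pending
8 | Raj | NULL | open
8 | NULL | NULL | open
NULL | Alice | NULL | NULL
NULL | Sara | NULL | NULL
NULL | NULL | NULL | NULL
NULL | NULL | NULL | NULL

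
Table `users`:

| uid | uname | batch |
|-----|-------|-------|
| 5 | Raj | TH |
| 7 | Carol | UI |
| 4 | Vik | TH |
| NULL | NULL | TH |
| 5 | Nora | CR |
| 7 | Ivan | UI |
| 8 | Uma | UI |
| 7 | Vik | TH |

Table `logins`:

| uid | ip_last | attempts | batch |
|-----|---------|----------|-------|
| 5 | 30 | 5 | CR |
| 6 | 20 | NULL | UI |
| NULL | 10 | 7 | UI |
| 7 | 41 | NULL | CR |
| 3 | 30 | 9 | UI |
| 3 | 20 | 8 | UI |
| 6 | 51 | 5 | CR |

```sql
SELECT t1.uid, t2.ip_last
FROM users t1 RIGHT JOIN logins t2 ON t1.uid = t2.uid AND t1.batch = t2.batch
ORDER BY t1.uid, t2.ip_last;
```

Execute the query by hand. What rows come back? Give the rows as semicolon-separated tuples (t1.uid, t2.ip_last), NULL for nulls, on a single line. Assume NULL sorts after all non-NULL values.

(5, 30); (NULL, 10); (NULL, 20); (NULL, 20); (NULL, 30); (NULL, 41); (NULL, 51)

RIGHT JOIN keeps every row from `logins`; unmatched rows get NULL for `users`'s columns.
Matching on t1.uid = t2.uid AND t1.batch = t2.batch. A NULL in a compared column never satisfies the condition.
- t1[0] uid=5, batch=TH → no match.
- t1[1] uid=7, batch=UI → no match.
- t1[2] uid=4, batch=TH → no match.
- t1[3] uid=NULL, batch=TH → no match.
- t1[4] uid=5, batch=CR → 1 match(es) in t2 → 1 row(s).
- t1[5] uid=7, batch=UI → no match.
- t1[6] uid=8, batch=UI → no match.
- t1[7] uid=7, batch=TH → no match.
- 6 t2 row(s) had no t1 match → kept, t1 columns NULL.
After projecting and ordering:
t1.uid | t2.ip_last
5 | 30
NULL | 10
NULL | 20
NULL | 20
NULL | 30
NULL | 41
NULL | 51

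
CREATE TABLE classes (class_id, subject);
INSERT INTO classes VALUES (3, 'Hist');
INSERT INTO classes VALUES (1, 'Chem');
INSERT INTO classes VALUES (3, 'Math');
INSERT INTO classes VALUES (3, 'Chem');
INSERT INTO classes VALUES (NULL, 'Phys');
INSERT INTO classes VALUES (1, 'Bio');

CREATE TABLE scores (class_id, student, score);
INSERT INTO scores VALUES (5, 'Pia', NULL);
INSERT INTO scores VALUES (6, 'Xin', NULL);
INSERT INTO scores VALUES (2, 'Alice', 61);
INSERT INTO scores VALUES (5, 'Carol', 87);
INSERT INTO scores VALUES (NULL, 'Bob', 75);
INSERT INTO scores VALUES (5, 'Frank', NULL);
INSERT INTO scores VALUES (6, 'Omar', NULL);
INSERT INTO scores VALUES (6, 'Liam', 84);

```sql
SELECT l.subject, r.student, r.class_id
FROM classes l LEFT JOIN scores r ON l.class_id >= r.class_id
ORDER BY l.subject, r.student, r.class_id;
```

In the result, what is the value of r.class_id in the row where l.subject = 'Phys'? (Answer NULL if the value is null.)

LEFT JOIN keeps every row from `classes`; unmatched rows get NULL for `scores`'s columns.
Matching on l.class_id >= r.class_id. A NULL in a compared column never satisfies the condition.
- l row (class_id=3): matches 1 r row(s) → 1 output row(s).
- l row (class_id=1): no match → kept, r columns NULL.
- l row (class_id=3): matches 1 r row(s) → 1 output row(s).
- l row (class_id=3): matches 1 r row(s) → 1 output row(s).
- l row (class_id=NULL): no match → kept, r columns NULL.
- l row (class_id=1): no match → kept, r columns NULL.

NULL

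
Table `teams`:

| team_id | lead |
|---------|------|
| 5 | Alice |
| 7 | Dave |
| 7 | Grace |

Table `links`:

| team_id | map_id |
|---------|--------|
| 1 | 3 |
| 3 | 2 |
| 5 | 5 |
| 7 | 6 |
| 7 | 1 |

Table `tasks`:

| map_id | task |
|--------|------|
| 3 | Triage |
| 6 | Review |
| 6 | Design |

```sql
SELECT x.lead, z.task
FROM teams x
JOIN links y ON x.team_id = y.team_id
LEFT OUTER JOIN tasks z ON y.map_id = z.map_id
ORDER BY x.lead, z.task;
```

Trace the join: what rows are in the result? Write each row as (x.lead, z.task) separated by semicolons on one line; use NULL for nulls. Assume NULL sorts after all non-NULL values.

(Alice, NULL); (Dave, Design); (Dave, Review); (Dave, NULL); (Grace, Design); (Grace, Review); (Grace, NULL)

Step 1 — x INNER JOIN y on team_id → 5 row(s).
Then LEFT JOIN `tasks z` on map_id: each of those 5 rows is kept; rows whose y.map_id has no match in z get NULL for z's columns.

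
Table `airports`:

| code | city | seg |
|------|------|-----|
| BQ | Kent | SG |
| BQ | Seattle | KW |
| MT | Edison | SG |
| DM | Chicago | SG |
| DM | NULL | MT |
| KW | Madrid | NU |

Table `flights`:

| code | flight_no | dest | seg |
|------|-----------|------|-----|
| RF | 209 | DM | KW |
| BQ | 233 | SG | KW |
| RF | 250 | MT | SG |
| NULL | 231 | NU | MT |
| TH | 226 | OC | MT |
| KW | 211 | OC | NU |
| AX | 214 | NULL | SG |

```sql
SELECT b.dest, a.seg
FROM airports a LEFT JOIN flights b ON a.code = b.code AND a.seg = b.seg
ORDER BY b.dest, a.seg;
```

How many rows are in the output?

LEFT JOIN keeps every row from `airports`; unmatched rows get NULL for `flights`'s columns.
Matching on a.code = b.code AND a.seg = b.seg. A NULL in a compared column never satisfies the condition.
- code=BQ, seg=SG: no b row matches, row kept with b columns NULL.
- code=BQ, seg=KW: 1 matching b row(s), so 1 row(s) emitted.
- code=MT, seg=SG: no b row matches, row kept with b columns NULL.
- code=DM, seg=SG: no b row matches, row kept with b columns NULL.
- code=DM, seg=MT: no b row matches, row kept with b columns NULL.
- code=KW, seg=NU: 1 matching b row(s), so 1 row(s) emitted.
Total: 2 matched + 4 padded = 6 rows.

6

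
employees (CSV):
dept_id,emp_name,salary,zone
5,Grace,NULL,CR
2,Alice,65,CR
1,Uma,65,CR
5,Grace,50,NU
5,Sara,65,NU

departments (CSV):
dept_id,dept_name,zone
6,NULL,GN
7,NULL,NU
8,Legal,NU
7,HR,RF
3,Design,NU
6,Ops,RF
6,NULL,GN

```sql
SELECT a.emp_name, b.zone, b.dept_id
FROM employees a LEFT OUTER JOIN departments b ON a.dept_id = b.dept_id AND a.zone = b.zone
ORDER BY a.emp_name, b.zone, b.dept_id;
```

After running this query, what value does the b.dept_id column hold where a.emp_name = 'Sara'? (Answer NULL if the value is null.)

NULL

LEFT JOIN keeps every row from `employees`; unmatched rows get NULL for `departments`'s columns.
Matching on a.dept_id = b.dept_id AND a.zone = b.zone.
Matched pairs: 0; unmatched a rows kept: 5.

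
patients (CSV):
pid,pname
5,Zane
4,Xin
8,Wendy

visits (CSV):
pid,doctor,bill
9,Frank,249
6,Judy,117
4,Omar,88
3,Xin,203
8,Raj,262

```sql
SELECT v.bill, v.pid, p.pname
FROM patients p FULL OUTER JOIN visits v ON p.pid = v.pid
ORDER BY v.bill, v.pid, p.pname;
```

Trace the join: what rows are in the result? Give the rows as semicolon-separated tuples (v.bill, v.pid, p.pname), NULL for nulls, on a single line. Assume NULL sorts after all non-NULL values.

(88, 4, Xin); (117, 6, NULL); (203, 3, NULL); (249, 9, NULL); (262, 8, Wendy); (NULL, NULL, Zane)

FULL OUTER JOIN keeps every row from both sides; unmatched rows get NULL for the other side's columns.
Matching on p.pid = v.pid.
Matched pairs: 2; unmatched p rows kept: 1; unmatched v rows kept: 3.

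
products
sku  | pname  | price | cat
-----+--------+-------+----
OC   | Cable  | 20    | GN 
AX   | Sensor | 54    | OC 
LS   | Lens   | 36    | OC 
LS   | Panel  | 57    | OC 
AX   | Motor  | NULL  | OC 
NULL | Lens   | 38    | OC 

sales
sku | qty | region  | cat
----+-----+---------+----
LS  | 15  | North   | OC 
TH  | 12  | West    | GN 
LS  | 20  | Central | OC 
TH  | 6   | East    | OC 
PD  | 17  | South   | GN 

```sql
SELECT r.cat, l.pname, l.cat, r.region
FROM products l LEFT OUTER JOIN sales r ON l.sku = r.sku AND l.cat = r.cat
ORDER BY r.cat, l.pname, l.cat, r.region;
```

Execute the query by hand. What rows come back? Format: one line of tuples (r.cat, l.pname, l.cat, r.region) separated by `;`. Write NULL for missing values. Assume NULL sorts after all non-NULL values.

LEFT JOIN keeps every row from `products`; unmatched rows get NULL for `sales`'s columns.
Matching on l.sku = r.sku AND l.cat = r.cat. A NULL in a compared column never satisfies the condition.
Matched pairs: 4; unmatched l rows kept: 4.

(OC, Lens, OC, Central); (OC, Lens, OC, North); (OC, Panel, OC, Central); (OC, Panel, OC, North); (NULL, Cable, GN, NULL); (NULL, Lens, OC, NULL); (NULL, Motor, OC, NULL); (NULL, Sensor, OC, NULL)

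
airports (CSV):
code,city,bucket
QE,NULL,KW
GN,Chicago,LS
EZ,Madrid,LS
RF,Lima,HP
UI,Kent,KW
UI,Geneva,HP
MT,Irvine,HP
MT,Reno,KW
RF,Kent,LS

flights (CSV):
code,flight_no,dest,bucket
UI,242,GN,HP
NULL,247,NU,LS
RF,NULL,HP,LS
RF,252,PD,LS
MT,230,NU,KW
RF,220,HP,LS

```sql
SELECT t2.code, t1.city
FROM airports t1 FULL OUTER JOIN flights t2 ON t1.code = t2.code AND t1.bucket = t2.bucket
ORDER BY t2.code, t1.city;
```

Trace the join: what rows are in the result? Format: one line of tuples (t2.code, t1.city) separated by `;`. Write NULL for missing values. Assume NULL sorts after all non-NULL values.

(MT, Reno); (RF, Kent); (RF, Kent); (RF, Kent); (UI, Geneva); (NULL, Chicago); (NULL, Irvine); (NULL, Kent); (NULL, Lima); (NULL, Madrid); (NULL, NULL); (NULL, NULL)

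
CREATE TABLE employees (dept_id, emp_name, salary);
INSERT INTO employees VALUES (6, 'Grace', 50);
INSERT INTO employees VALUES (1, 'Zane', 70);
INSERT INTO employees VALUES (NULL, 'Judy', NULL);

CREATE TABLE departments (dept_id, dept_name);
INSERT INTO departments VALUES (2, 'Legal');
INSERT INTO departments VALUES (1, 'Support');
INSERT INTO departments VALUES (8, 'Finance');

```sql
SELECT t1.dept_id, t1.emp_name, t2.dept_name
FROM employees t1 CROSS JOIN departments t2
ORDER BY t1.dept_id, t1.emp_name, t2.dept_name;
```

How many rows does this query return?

9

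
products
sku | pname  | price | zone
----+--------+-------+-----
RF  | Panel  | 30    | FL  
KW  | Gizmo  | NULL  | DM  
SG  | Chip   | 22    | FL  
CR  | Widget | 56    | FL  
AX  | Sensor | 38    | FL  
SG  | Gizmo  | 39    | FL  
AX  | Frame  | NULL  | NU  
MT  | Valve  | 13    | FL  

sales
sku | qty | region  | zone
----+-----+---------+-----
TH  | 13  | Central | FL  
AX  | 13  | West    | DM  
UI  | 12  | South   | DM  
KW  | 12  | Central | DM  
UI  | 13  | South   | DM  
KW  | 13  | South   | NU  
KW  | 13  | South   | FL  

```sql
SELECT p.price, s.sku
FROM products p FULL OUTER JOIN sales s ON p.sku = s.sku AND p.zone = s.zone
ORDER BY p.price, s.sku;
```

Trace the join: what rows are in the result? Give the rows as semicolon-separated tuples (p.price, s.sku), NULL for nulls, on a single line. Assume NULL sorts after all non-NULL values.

(13, NULL); (22, NULL); (30, NULL); (38, NULL); (39, NULL); (56, NULL); (NULL, AX); (NULL, KW); (NULL, KW); (NULL, KW); (NULL, TH); (NULL, UI); (NULL, UI); (NULL, NULL)

FULL OUTER JOIN keeps every row from both sides; unmatched rows get NULL for the other side's columns.
Matching on p.sku = s.sku AND p.zone = s.zone.
- p[0] sku=RF, zone=FL → no match; kept with NULLs on the s side.
- p[1] sku=KW, zone=DM → 1 match(es) in s → 1 row(s).
- p[2] sku=SG, zone=FL → no match; kept with NULLs on the s side.
- p[3] sku=CR, zone=FL → no match; kept with NULLs on the s side.
- p[4] sku=AX, zone=FL → no match; kept with NULLs on the s side.
- p[5] sku=SG, zone=FL → no match; kept with NULLs on the s side.
- p[6] sku=AX, zone=NU → no match; kept with NULLs on the s side.
- p[7] sku=MT, zone=FL → no match; kept with NULLs on the s side.
- 6 row(s) from s found no p partner → padded with NULL.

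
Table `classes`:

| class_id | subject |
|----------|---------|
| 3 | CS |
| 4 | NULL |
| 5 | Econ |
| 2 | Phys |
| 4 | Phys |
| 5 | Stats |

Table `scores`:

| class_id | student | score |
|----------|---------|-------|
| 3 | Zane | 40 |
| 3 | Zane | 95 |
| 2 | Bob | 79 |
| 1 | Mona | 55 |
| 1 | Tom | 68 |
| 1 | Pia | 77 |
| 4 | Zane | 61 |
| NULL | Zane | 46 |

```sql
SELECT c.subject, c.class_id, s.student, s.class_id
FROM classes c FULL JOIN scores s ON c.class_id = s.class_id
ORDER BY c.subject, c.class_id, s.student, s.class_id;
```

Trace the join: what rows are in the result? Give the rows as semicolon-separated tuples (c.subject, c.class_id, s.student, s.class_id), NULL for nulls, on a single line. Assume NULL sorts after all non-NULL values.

FULL OUTER JOIN keeps every row from both sides; unmatched rows get NULL for the other side's columns.
Matching on c.class_id = s.class_id. A NULL in a compared column never satisfies the condition.
- c[0] class_id=3 → 2 match(es) in s → 2 row(s).
- c[1] class_id=4 → 1 match(es) in s → 1 row(s).
- c[2] class_id=5 → no match; kept with NULLs on the s side.
- c[3] class_id=2 → 1 match(es) in s → 1 row(s).
- c[4] class_id=4 → 1 match(es) in s → 1 row(s).
- c[5] class_id=5 → no match; kept with NULLs on the s side.
- 4 row(s) from s found no c partner → padded with NULL.

(CS, 3, Zane, 3); (CS, 3, Zane, 3); (Econ, 5, NULL, NULL); (Phys, 2, Bob, 2); (Phys, 4, Zane, 4); (Stats, 5, NULL, NULL); (NULL, 4, Zane, 4); (NULL, NULL, Mona, 1); (NULL, NULL, Pia, 1); (NULL, NULL, Tom, 1); (NULL, NULL, Zane, NULL)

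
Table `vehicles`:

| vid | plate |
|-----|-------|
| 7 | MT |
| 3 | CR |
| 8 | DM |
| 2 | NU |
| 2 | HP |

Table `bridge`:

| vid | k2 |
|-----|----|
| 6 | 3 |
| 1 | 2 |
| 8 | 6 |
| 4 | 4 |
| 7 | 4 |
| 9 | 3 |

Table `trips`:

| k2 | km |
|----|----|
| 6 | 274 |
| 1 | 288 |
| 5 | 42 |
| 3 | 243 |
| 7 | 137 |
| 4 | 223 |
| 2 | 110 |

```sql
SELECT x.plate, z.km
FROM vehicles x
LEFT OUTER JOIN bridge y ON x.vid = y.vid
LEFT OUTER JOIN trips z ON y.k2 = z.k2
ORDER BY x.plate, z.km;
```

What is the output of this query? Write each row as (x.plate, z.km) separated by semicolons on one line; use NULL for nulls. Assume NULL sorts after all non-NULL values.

(CR, NULL); (DM, 274); (HP, NULL); (MT, 223); (NU, NULL)

Joins associate left-to-right: vehicles LEFT JOIN bridge on vid gives 5 intermediate row(s).
Then LEFT JOIN `trips z` on k2: each of those 5 rows is kept; rows whose y.k2 has no match in z get NULL for z's columns.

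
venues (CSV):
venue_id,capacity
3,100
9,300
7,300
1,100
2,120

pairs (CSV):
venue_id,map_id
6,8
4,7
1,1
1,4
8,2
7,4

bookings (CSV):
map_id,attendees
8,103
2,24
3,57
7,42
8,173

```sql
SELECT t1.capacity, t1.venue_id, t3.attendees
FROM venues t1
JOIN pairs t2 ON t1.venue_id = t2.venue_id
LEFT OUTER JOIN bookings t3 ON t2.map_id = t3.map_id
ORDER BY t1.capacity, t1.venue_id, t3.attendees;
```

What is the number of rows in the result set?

Evaluate left to right. First `venues t1 INNER JOIN pairs t2` on venue_id: 3 row(s).
Then LEFT JOIN `bookings t3` on map_id: each of those 3 rows is kept; rows whose t2.map_id has no match in t3 get NULL for t3's columns.
Result: 3 row(s).

3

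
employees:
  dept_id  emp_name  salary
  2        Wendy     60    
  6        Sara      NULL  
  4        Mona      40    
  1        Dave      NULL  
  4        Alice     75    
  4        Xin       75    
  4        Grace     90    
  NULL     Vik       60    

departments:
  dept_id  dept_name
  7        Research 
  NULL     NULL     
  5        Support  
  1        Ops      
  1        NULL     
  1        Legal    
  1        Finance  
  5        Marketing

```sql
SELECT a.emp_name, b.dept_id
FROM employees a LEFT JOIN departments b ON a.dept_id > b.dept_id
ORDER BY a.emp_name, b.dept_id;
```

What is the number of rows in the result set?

LEFT JOIN keeps every row from `employees`; unmatched rows get NULL for `departments`'s columns.
Matching on a.dept_id > b.dept_id. A NULL in a compared column never satisfies the condition.
- a[0] dept_id=2 → 4 match(es) in b → 4 row(s).
- a[1] dept_id=6 → 6 match(es) in b → 6 row(s).
- a[2] dept_id=4 → 4 match(es) in b → 4 row(s).
- a[3] dept_id=1 → no match; kept with NULLs on the b side.
- a[4] dept_id=4 → 4 match(es) in b → 4 row(s).
- a[5] dept_id=4 → 4 match(es) in b → 4 row(s).
- a[6] dept_id=4 → 4 match(es) in b → 4 row(s).
- a[7] dept_id=NULL → no match; kept with NULLs on the b side.
Total: 26 matched + 2 padded = 28 rows.

28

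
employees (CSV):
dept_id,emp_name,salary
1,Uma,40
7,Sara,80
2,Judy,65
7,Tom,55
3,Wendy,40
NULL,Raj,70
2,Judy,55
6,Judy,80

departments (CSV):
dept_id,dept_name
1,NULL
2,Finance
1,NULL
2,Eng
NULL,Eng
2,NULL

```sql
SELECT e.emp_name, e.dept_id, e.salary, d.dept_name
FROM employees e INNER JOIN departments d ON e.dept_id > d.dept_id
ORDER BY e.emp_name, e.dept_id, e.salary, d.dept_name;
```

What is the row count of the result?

24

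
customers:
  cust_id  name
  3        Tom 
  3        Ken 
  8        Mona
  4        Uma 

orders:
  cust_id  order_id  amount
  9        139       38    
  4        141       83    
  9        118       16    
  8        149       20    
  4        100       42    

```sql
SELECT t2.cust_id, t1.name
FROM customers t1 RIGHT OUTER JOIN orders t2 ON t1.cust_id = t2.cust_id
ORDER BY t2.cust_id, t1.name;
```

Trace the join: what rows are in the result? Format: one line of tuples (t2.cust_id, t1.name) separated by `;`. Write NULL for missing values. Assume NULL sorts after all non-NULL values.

(4, Uma); (4, Uma); (8, Mona); (9, NULL); (9, NULL)

RIGHT JOIN keeps every row from `orders`; unmatched rows get NULL for `customers`'s columns.
Matching on t1.cust_id = t2.cust_id.
- t1 row (cust_id=3): no match.
- t1 row (cust_id=3): no match.
- t1 row (cust_id=8): matches 1 t2 row(s) → 1 output row(s).
- t1 row (cust_id=4): matches 2 t2 row(s) → 2 output row(s).
- plus 2 unmatched t2 row(s), each kept with NULL t1 columns.
After projecting and ordering:
t2.cust_id | t1.name
4 | Uma
4 | Uma
8 | Mona
9 | NULL
9 | NULL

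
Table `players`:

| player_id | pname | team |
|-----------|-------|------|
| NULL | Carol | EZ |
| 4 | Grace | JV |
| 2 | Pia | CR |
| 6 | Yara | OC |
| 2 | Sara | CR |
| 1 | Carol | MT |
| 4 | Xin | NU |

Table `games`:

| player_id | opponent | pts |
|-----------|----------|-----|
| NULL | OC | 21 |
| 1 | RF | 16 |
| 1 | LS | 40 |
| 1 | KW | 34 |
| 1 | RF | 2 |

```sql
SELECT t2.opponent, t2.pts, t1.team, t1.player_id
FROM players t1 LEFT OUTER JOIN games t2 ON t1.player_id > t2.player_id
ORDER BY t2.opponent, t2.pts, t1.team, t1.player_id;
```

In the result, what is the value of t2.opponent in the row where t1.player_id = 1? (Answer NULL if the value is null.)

LEFT JOIN keeps every row from `players`; unmatched rows get NULL for `games`'s columns.
Matching on t1.player_id > t2.player_id. A NULL in a compared column never satisfies the condition.
- t1 (player_id=NULL) has no partner → padded with NULL.
- t1 (player_id=4) pairs with 4 row(s) of t2.
- t1 (player_id=2) pairs with 4 row(s) of t2.
- t1 (player_id=6) pairs with 4 row(s) of t2.
- t1 (player_id=2) pairs with 4 row(s) of t2.
- t1 (player_id=1) has no partner → padded with NULL.
- t1 (player_id=4) pairs with 4 row(s) of t2.

NULL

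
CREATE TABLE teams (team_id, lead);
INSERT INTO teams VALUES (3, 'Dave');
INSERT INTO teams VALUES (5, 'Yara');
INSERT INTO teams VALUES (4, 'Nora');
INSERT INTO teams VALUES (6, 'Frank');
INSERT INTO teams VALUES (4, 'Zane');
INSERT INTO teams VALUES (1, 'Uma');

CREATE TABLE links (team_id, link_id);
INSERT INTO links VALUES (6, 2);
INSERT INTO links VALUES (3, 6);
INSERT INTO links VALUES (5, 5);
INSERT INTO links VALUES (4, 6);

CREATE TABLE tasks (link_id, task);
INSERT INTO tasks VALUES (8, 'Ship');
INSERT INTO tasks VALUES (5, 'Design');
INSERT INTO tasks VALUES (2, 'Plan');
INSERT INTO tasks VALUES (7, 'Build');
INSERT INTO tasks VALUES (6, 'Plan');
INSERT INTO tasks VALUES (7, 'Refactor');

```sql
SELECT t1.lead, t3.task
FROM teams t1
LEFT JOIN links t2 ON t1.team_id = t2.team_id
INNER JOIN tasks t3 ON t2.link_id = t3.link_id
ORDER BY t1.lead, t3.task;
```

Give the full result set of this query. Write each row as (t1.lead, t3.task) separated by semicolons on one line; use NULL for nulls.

Joins associate left-to-right: teams LEFT JOIN links on team_id gives 6 intermediate row(s).
Then INNER JOIN `tasks t3` on link_id: keep only rows whose t2.link_id appears in t3.

(Dave, Plan); (Frank, Plan); (Nora, Plan); (Yara, Design); (Zane, Plan)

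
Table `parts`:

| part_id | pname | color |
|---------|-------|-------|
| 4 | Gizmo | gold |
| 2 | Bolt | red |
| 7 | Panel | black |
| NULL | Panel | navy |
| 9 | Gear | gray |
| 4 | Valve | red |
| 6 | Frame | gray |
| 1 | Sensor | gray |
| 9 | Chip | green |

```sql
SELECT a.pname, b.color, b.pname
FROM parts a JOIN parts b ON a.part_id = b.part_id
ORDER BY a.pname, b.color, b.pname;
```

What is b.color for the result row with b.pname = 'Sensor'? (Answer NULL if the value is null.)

gray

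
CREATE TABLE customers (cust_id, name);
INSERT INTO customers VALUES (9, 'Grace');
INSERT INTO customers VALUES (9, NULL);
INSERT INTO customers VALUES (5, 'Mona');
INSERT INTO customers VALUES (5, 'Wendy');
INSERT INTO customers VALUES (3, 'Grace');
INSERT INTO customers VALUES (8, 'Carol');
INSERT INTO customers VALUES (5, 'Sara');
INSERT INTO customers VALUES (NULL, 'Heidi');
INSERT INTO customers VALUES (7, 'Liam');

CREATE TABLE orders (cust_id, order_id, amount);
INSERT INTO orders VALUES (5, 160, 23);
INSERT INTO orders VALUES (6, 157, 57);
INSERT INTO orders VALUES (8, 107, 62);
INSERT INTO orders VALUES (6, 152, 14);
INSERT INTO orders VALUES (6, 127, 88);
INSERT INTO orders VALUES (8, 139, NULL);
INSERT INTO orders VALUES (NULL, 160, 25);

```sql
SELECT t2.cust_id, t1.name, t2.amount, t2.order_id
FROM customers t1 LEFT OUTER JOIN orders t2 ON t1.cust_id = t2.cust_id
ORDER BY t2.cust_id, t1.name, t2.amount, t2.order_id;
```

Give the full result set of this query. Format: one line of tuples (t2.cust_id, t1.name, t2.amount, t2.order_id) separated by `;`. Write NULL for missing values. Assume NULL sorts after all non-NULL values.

(5, Mona, 23, 160); (5, Sara, 23, 160); (5, Wendy, 23, 160); (8, Carol, 62, 107); (8, Carol, NULL, 139); (NULL, Grace, NULL, NULL); (NULL, Grace, NULL, NULL); (NULL, Heidi, NULL, NULL); (NULL, Liam, NULL, NULL); (NULL, NULL, NULL, NULL)

LEFT JOIN keeps every row from `customers`; unmatched rows get NULL for `orders`'s columns.
Matching on t1.cust_id = t2.cust_id. A NULL in a compared column never satisfies the condition.
- t1 (cust_id=9) has no partner → padded with NULL.
- t1 (cust_id=9) has no partner → padded with NULL.
- t1 (cust_id=5) pairs with 1 row(s) of t2.
- t1 (cust_id=5) pairs with 1 row(s) of t2.
- t1 (cust_id=3) has no partner → padded with NULL.
- t1 (cust_id=8) pairs with 2 row(s) of t2.
- t1 (cust_id=5) pairs with 1 row(s) of t2.
- t1 (cust_id=NULL) has no partner → padded with NULL.
- t1 (cust_id=7) has no partner → padded with NULL.
After projecting and ordering:
t2.cust_id | t1.name | t2.amount | t2.order_id
5 | Mona | 23 | 160
5 | Sara | 23 | 160
5 | Wendy | 23 | 160
8 | Carol | 62 | 107
8 | Carol | NULL | 139
NULL | Grace | NULL | NULL
NULL | Grace | NULL | NULL
NULL | Heidi | NULL | NULL
NULL | Liam | NULL | NULL
NULL | NULL | NULL | NULL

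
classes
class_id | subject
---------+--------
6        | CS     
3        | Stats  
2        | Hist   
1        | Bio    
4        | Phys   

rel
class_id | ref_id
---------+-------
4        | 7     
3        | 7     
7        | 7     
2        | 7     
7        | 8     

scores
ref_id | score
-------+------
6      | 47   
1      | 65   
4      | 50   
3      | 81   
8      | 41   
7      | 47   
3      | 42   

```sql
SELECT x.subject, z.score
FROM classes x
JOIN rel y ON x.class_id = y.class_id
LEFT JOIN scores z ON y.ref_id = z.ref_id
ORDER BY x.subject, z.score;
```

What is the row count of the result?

Step 1 — x INNER JOIN y on class_id → 3 row(s).
Then LEFT JOIN `scores z` on ref_id: each of those 3 rows is kept; rows whose y.ref_id has no match in z get NULL for z's columns.
Result: 3 row(s).

3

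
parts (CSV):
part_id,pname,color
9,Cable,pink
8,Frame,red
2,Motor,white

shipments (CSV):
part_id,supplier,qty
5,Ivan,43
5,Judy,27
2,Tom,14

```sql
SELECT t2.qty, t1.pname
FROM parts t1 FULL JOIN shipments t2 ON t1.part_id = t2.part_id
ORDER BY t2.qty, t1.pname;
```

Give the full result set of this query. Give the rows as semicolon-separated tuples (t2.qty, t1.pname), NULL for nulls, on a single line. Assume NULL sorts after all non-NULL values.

(14, Motor); (27, NULL); (43, NULL); (NULL, Cable); (NULL, Frame)

FULL OUTER JOIN keeps every row from both sides; unmatched rows get NULL for the other side's columns.
Matching on t1.part_id = t2.part_id.
- t1[0] part_id=9 → no match; kept with NULLs on the t2 side.
- t1[1] part_id=8 → no match; kept with NULLs on the t2 side.
- t1[2] part_id=2 → 1 match(es) in t2 → 1 row(s).
- 2 row(s) from t2 found no t1 partner → padded with NULL.
After projecting and ordering:
t2.qty | t1.pname
14 | Motor
27 | NULL
43 | NULL
NULL | Cable
NULL | Frame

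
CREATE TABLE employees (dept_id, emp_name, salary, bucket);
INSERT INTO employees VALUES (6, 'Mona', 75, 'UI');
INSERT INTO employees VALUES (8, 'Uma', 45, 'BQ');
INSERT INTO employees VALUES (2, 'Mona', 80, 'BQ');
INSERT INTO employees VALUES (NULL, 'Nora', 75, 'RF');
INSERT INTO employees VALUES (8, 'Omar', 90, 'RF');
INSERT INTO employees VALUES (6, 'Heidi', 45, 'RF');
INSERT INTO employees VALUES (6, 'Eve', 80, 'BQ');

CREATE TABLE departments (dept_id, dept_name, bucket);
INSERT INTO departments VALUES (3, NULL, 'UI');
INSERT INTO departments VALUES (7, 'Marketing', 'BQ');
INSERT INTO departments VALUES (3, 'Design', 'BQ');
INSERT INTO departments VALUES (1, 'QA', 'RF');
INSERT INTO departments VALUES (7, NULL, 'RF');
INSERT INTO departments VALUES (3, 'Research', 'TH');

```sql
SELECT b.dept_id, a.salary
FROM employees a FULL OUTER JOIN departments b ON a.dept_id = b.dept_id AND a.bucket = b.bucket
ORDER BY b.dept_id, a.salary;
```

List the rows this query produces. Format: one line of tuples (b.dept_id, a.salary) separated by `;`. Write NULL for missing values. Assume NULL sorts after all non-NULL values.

FULL OUTER JOIN keeps every row from both sides; unmatched rows get NULL for the other side's columns.
Matching on a.dept_id = b.dept_id AND a.bucket = b.bucket. A NULL in a compared column never satisfies the condition.
Matched pairs: 0; unmatched a rows kept: 7; unmatched b rows kept: 6.

(1, NULL); (3, NULL); (3, NULL); (3, NULL); (7, NULL); (7, NULL); (NULL, 45); (NULL, 45); (NULL, 75); (NULL, 75); (NULL, 80); (NULL, 80); (NULL, 90)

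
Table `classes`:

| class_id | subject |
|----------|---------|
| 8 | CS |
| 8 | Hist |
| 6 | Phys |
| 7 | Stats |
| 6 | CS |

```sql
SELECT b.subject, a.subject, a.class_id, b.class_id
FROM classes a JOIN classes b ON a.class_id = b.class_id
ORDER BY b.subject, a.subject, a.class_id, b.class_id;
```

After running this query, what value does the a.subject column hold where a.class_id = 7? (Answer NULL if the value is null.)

Stats

INNER JOIN keeps only pairs where the ON condition holds.
Matching on a.class_id = b.class_id.
Matched pairs: 9.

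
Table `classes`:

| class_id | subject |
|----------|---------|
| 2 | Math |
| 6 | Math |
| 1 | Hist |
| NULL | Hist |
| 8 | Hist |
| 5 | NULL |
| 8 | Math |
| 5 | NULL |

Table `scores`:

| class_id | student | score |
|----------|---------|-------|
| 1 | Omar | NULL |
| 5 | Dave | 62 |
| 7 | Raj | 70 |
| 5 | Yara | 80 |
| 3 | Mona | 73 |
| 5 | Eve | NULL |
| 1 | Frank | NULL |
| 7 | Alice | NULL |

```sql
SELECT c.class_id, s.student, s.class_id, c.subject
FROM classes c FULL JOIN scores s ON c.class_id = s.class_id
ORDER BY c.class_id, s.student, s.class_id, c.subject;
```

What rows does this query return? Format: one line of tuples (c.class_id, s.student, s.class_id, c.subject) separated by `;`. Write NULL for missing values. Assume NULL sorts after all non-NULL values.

(1, Frank, 1, Hist); (1, Omar, 1, Hist); (2, NULL, NULL, Math); (5, Dave, 5, NULL); (5, Dave, 5, NULL); (5, Eve, 5, NULL); (5, Eve, 5, NULL); (5, Yara, 5, NULL); (5, Yara, 5, NULL); (6, NULL, NULL, Math); (8, NULL, NULL, Hist); (8, NULL, NULL, Math); (NULL, Alice, 7, NULL); (NULL, Mona, 3, NULL); (NULL, Raj, 7, NULL); (NULL, NULL, NULL, Hist)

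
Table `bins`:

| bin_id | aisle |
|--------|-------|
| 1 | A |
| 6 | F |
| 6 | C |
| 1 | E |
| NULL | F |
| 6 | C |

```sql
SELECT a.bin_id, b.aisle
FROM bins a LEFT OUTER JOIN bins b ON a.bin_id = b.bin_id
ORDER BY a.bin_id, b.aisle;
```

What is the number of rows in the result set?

LEFT JOIN keeps every row from `bins a`; unmatched rows get NULL for `bins b`'s columns.
Matching on a.bin_id = b.bin_id. A NULL in a compared column never satisfies the condition.
- bin_id=1: 2 matching b row(s), so 2 row(s) emitted.
- bin_id=6: 3 matching b row(s), so 3 row(s) emitted.
- bin_id=6: 3 matching b row(s), so 3 row(s) emitted.
- bin_id=1: 2 matching b row(s), so 2 row(s) emitted.
- bin_id=NULL: no b row matches, row kept with b columns NULL.
- bin_id=6: 3 matching b row(s), so 3 row(s) emitted.
Total: 13 matched + 1 padded = 14 rows.

14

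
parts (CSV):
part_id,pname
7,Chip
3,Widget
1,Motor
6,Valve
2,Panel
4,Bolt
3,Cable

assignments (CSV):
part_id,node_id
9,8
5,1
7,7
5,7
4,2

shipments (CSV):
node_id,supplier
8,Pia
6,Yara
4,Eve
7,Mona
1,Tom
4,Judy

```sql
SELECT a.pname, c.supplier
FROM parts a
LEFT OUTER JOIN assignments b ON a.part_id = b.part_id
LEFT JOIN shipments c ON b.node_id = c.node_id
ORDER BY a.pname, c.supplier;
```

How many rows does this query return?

7

Joins associate left-to-right: parts LEFT JOIN assignments on part_id gives 7 intermediate row(s).
Then LEFT JOIN `shipments c` on node_id: each of those 7 rows is kept; rows whose b.node_id has no match in c get NULL for c's columns.
Result: 7 row(s).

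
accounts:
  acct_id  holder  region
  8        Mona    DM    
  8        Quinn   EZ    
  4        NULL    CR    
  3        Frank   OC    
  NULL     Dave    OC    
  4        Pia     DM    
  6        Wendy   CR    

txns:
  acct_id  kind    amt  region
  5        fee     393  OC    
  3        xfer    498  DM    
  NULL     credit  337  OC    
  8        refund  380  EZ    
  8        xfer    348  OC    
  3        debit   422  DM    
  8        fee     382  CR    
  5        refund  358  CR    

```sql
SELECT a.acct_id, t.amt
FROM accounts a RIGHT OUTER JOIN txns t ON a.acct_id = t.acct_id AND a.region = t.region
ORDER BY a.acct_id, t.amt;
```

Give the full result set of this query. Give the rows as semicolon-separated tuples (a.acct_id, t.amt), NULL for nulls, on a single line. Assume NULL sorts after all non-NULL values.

RIGHT JOIN keeps every row from `txns`; unmatched rows get NULL for `accounts`'s columns.
Matching on a.acct_id = t.acct_id AND a.region = t.region. A NULL in a compared column never satisfies the condition.
- a row (acct_id=8, region=DM): no match.
- a row (acct_id=8, region=EZ): matches 1 t row(s) → 1 output row(s).
- a row (acct_id=4, region=CR): no match.
- a row (acct_id=3, region=OC): no match.
- a row (acct_id=NULL, region=OC): no match.
- a row (acct_id=4, region=DM): no match.
- a row (acct_id=6, region=CR): no match.
- 7 row(s) from t found no a partner → padded with NULL.
After projecting and ordering:
a.acct_id | t.amt
8 | 380
NULL | 337
NULL | 348
NULL | 358
NULL | 382
NULL | 393
NULL | 422
NULL | 498

(8, 380); (NULL, 337); (NULL, 348); (NULL, 358); (NULL, 382); (NULL, 393); (NULL, 422); (NULL, 498)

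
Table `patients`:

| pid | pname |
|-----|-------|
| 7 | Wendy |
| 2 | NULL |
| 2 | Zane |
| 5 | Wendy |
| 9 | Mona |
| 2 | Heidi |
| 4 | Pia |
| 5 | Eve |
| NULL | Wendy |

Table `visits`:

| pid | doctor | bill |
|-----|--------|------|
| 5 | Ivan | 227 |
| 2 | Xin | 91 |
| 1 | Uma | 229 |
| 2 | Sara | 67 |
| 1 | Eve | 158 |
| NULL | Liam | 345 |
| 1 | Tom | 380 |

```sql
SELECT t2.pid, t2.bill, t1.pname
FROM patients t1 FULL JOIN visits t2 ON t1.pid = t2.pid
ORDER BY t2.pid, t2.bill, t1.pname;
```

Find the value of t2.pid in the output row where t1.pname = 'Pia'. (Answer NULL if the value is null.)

FULL OUTER JOIN keeps every row from both sides; unmatched rows get NULL for the other side's columns.
Matching on t1.pid = t2.pid. A NULL in a compared column never satisfies the condition.
- pid=7: no t2 row matches, row kept with t2 columns NULL.
- pid=2: 2 matching t2 row(s), so 2 row(s) emitted.
- pid=2: 2 matching t2 row(s), so 2 row(s) emitted.
- pid=5: 1 matching t2 row(s), so 1 row(s) emitted.
- pid=9: no t2 row matches, row kept with t2 columns NULL.
- pid=2: 2 matching t2 row(s), so 2 row(s) emitted.
- pid=4: no t2 row matches, row kept with t2 columns NULL.
- pid=5: 1 matching t2 row(s), so 1 row(s) emitted.
- pid=NULL: no t2 row matches, row kept with t2 columns NULL.
- plus 4 unmatched t2 row(s), each kept with NULL t1 columns.

NULL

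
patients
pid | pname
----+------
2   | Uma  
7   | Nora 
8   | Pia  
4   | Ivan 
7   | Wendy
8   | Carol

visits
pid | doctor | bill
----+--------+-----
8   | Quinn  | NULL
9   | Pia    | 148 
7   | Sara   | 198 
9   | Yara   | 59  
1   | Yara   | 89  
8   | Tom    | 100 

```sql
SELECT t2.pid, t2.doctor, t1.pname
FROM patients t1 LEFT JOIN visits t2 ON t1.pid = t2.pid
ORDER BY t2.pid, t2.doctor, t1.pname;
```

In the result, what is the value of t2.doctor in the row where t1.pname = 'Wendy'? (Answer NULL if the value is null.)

Sara

LEFT JOIN keeps every row from `patients`; unmatched rows get NULL for `visits`'s columns.
Matching on t1.pid = t2.pid.
Matched pairs: 6; unmatched t1 rows kept: 2.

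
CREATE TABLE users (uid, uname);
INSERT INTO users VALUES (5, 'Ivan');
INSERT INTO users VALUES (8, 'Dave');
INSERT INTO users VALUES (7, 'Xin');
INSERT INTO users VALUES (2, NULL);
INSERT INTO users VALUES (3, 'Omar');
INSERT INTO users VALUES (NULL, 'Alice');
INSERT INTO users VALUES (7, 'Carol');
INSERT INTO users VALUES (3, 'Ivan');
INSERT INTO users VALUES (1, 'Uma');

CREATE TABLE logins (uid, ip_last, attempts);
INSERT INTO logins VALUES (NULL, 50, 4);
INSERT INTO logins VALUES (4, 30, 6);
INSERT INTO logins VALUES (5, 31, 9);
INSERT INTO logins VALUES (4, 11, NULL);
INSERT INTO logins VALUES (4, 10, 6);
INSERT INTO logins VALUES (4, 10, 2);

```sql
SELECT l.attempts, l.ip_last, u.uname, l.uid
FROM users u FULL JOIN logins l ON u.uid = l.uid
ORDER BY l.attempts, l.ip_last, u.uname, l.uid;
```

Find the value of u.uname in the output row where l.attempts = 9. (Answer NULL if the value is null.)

Ivan

FULL OUTER JOIN keeps every row from both sides; unmatched rows get NULL for the other side's columns.
Matching on u.uid = l.uid. A NULL in a compared column never satisfies the condition.
- u row (uid=5): matches 1 l row(s) → 1 output row(s).
- u row (uid=8): no match → kept, l columns NULL.
- u row (uid=7): no match → kept, l columns NULL.
- u row (uid=2): no match → kept, l columns NULL.
- u row (uid=3): no match → kept, l columns NULL.
- u row (uid=NULL): no match → kept, l columns NULL.
- u row (uid=7): no match → kept, l columns NULL.
- u row (uid=3): no match → kept, l columns NULL.
- u row (uid=1): no match → kept, l columns NULL.
- 5 l row(s) had no u match → kept, u columns NULL.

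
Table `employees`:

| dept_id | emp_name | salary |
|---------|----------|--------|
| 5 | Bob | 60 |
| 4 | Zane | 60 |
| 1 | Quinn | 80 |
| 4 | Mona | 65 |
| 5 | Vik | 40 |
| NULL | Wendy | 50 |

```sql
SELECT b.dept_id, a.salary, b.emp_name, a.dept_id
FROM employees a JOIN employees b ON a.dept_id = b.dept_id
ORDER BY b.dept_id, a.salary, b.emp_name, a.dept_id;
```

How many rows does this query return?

9

INNER JOIN keeps only pairs where the ON condition holds.
Matching on a.dept_id = b.dept_id. A NULL in a compared column never satisfies the condition.
Matched pairs: 9.
Total: 9 rows.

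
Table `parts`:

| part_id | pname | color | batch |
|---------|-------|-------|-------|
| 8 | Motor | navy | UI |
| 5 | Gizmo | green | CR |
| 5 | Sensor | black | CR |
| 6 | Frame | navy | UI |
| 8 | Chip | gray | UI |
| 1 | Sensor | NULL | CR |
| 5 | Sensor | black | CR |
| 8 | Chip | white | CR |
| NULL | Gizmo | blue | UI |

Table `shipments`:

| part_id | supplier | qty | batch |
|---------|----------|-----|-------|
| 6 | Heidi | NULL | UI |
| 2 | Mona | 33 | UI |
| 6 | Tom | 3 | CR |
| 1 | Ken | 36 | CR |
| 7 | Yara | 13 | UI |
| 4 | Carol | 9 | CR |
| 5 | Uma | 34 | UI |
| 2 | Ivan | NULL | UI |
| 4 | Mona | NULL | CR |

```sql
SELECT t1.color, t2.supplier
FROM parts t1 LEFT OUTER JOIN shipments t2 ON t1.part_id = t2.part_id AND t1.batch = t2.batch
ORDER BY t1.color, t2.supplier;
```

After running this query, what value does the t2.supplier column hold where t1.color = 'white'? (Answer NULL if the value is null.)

NULL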